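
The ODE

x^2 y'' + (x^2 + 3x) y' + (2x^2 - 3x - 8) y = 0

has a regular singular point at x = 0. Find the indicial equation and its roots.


Divide by x^2 to reach normal form y'' + P_1(x) y' + P_2(x) y = 0 with P_1(x) = 1 + 3/x and P_2(x) = 2 - 3/x - 8/x^2.
x = 0 is a singular point because the y'-coefficient 1 + 3/x has a pole at x = 0 and the y-coefficient 2 - 3/x - 8/x^2 has a pole at x = 0.
It is a regular singular point because x P_1(x) = p(x) = x + 3 and x^2 P_2(x) = q(x) = 2x^2 - 3x - 8 are polynomials, hence analytic at x = 0.
p(0) = 3,  q(0) = -8.
Indicial equation: r(r-1) + p(0) r + q(0) = 0, i.e. r^2 + (p(0) - 1) r + q(0) = 0, i.e. r^2 + 2 r - 8 = 0.
Discriminant: (2)^2 - 4(-8) = 36, so r = (-2 ± 6)/2.
Solving: r_1 = 2, r_2 = -4.

indicial: r^2 + 2 r - 8 = 0; roots r_1 = 2, r_2 = -4


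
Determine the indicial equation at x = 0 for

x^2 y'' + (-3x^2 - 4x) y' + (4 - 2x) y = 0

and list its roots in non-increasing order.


Divide by x^2 to reach normal form y'' + P_1(x) y' + P_2(x) y = 0 with P_1(x) = -3 - 4/x and P_2(x) = -2/x + 4/x^2.
x = 0 is a singular point because the y'-coefficient -3 - 4/x has a pole at x = 0 and the y-coefficient -2/x + 4/x^2 has a pole at x = 0.
It is a regular singular point because x P_1(x) = p(x) = -3x - 4 and x^2 P_2(x) = q(x) = 4 - 2x are polynomials, hence analytic at x = 0.
p(0) = -4,  q(0) = 4.
Indicial equation: r(r-1) + p(0) r + q(0) = 0, i.e. r^2 + (p(0) - 1) r + q(0) = 0, i.e. r^2 - 5 r + 4 = 0.
Discriminant: (-5)^2 - 4(4) = 9, so r = (5 ± 3)/2.
Solving: r_1 = 4, r_2 = 1.

indicial: r^2 - 5 r + 4 = 0; roots r_1 = 4, r_2 = 1


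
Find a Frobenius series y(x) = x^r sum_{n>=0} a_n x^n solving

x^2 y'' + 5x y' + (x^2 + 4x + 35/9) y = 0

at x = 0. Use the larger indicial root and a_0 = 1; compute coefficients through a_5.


Write in Frobenius form y'' + (p(x)/x) y' + (q(x)/x^2) y = 0:
  p(x) = 5,  q(x) = x^2 + 4x + 35/9.
Indicial equation: r(r-1) + (5) r + (35/9) = 0 -> roots r_1 = -5/3, r_2 = -7/3.
Take r = r_1 = -5/3. Let y(x) = x^r sum_{n>=0} a_n x^n with a_0 = 1.
Substitute y = x^r sum a_n x^n and match x^{r+n}. The recurrence is
  D(n) a_n + 4 a_{n-1} + 1 a_{n-2} = 0,  where D(n) = (r+n)(r+n-1) + (5)(r+n) + (35/9).
  a_n = [-4 a_{n-1} - 1 a_{n-2}] / D(n).
Since the indicial polynomial factors as (r - r_1)(r - r_2), D(n) = (r_1 + n - r_1)(r_1 + n - r_2) = n(n + 2/3).
Evaluating step by step (a_0 = 1):
  n = 1: D(1) = 1(1 + 2/3) = 5/3; numerator = -4(1) = -4; a_1 = (-4)/(5/3) = -12/5
  n = 2: D(2) = 2(2 + 2/3) = 16/3; numerator = -4(-12/5) - 1(1) = 43/5; a_2 = (43/5)/(16/3) = 129/80
  n = 3: D(3) = 3(3 + 2/3) = 11; numerator = -4(129/80) - 1(-12/5) = -81/20; a_3 = (-81/20)/(11) = -81/220
  n = 4: D(4) = 4(4 + 2/3) = 56/3; numerator = -4(-81/220) - 1(129/80) = -123/880; a_4 = (-123/880)/(56/3) = -369/49280
  n = 5: D(5) = 5(5 + 2/3) = 85/3; numerator = -4(-369/49280) - 1(-81/220) = 981/2464; a_5 = (981/2464)/(85/3) = 2943/209440

r = -5/3; a_0 = 1; a_1 = -12/5; a_2 = 129/80; a_3 = -81/220; a_4 = -369/49280; a_5 = 2943/209440


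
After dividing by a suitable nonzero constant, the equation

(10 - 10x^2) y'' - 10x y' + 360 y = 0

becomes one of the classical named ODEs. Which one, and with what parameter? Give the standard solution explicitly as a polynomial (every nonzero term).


All three coefficients share the factor 10; dividing through by 10 gives  (1 - x^2) y'' - x y' + 36 y = 0.
This matches the Chebyshev equation (1 - x^2) y'' - x y' + n^2 y = 0 (note the -x y' term, not -2x y') with n^2 = 36, so n = 6; the polynomial solution is T_6(x).
With y = sum_k a_k x^k, matching x^k gives (k+2)(k+1) a_{k+2} = (k^2 - n^2) a_k = (k - 6)(k + 6) a_k. The right side vanishes at k = 6, so the series with the parity of 6 terminates at degree 6.
Standard normalization: leading coefficient of T_n is 2^(n-1), so a_6 = 2^5 = 32. Work downward with a_k = (k+1)(k+2) a_{k+2} / ((k - 6)(k + 6)):
  a_4 = (5)(6)(32) / ((4 - 6)(4 + 6)) = 960/(-20) = -48
  a_2 = (3)(4)(-48) / ((2 - 6)(2 + 6)) = -576/(-32) = 18
  a_0 = (1)(2)(18) / ((0 - 6)(0 + 6)) = 36/(-36) = -1
Hence T_6(x) = 32 x^6 - 48 x^4 + 18 x^2 - 1.

T_6(x); series = 32 x^6 - 48 x^4 + 18 x^2 - 1


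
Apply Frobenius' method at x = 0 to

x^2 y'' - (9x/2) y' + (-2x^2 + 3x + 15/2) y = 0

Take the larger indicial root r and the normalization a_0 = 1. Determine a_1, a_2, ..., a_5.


Write in Frobenius form y'' + (p(x)/x) y' + (q(x)/x^2) y = 0:
  p(x) = -9/2,  q(x) = -2x^2 + 3x + 15/2.
Indicial equation: r(r-1) + (-9/2) r + (15/2) = 0 -> roots r_1 = 3, r_2 = 5/2.
Take r = r_1 = 3. Let y(x) = x^r sum_{n>=0} a_n x^n with a_0 = 1.
Substitute y = x^r sum a_n x^n and match x^{r+n}. The recurrence is
  D(n) a_n + 3 a_{n-1} - 2 a_{n-2} = 0,  where D(n) = (r+n)(r+n-1) + (-9/2)(r+n) + (15/2).
  a_n = [-3 a_{n-1} + 2 a_{n-2}] / D(n).
Since the indicial polynomial factors as (r - r_1)(r - r_2), D(n) = (r_1 + n - r_1)(r_1 + n - r_2) = n(n + 1/2).
Evaluating step by step (a_0 = 1):
  n = 1: D(1) = 1(1 + 1/2) = 3/2; numerator = -3(1) = -3; a_1 = (-3)/(3/2) = -2
  n = 2: D(2) = 2(2 + 1/2) = 5; numerator = -3(-2) + 2(1) = 8; a_2 = (8)/(5) = 8/5
  n = 3: D(3) = 3(3 + 1/2) = 21/2; numerator = -3(8/5) + 2(-2) = -44/5; a_3 = (-44/5)/(21/2) = -88/105
  n = 4: D(4) = 4(4 + 1/2) = 18; numerator = -3(-88/105) + 2(8/5) = 40/7; a_4 = (40/7)/(18) = 20/63
  n = 5: D(5) = 5(5 + 1/2) = 55/2; numerator = -3(20/63) + 2(-88/105) = -92/35; a_5 = (-92/35)/(55/2) = -184/1925

r = 3; a_0 = 1; a_1 = -2; a_2 = 8/5; a_3 = -88/105; a_4 = 20/63; a_5 = -184/1925


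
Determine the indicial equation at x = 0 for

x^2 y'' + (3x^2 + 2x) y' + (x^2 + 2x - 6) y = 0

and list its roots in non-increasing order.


Divide by x^2 to reach normal form y'' + P_1(x) y' + P_2(x) y = 0 with P_1(x) = 3 + 2/x and P_2(x) = 1 + 2/x - 6/x^2.
x = 0 is a singular point because the y'-coefficient 3 + 2/x has a pole at x = 0 and the y-coefficient 1 + 2/x - 6/x^2 has a pole at x = 0.
It is a regular singular point because x P_1(x) = p(x) = 3x + 2 and x^2 P_2(x) = q(x) = x^2 + 2x - 6 are polynomials, hence analytic at x = 0.
p(0) = 2,  q(0) = -6.
Indicial equation: r(r-1) + p(0) r + q(0) = 0, i.e. r^2 + (p(0) - 1) r + q(0) = 0, i.e. r^2 + 1 r - 6 = 0.
Discriminant: (1)^2 - 4(-6) = 25, so r = (-1 ± 5)/2.
Solving: r_1 = 2, r_2 = -3.

indicial: r^2 + 1 r - 6 = 0; roots r_1 = 2, r_2 = -3


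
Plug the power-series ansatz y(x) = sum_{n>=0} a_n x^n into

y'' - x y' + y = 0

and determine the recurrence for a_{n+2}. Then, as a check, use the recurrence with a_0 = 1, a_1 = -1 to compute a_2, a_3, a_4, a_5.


Substitute y = sum_n a_n x^n.
y''(x) has coefficient (n+2)(n+1) a_{n+2} at x^n;
-x y'(x) has coefficient -n a_n at x^n (shift);
y(x) has coefficient 1 a_n at x^n.
Matching x^n: (n+2)(n+1) a_{n+2} + (-n + 1) a_n = 0.
Thus a_{n+2} = (n - 1) / ((n+1)(n+2)) * a_n.

Check with a_0 = 1, a_1 = -1 (apply the recurrence for n = 0, 1, 2, 3): a_0 = 1, a_1 = -1, a_2 = -1/2, a_3 = 0, a_4 = -1/24, a_5 = 0.

a_(n+2) = (n - 1) / ((n+1)(n+2)) * a_n; check: a_0 = 1, a_1 = -1, a_2 = -1/2, a_3 = 0, a_4 = -1/24, a_5 = 0


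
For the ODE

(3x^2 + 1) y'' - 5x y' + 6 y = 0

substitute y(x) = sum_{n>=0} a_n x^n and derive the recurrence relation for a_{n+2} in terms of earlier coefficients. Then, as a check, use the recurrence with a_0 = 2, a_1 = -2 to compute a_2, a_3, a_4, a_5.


Substitute y = sum_n a_n x^n.
(1 + 3 x^2) y'' contributes (n+2)(n+1) a_{n+2} + 3 n(n-1) a_n at x^n.
-5 x y'(x) contributes -5 n a_n at x^n.
6 y(x) contributes 6 a_n at x^n.
Matching x^n: (n+2)(n+1) a_{n+2} + (3 n(n-1) - 5 n + 6) a_n = 0.
Thus a_{n+2} = (-3 n(n-1) + 5 n - 6) / ((n+1)(n+2)) * a_n.

Check with a_0 = 2, a_1 = -2 (apply the recurrence for n = 0, 1, 2, 3): a_0 = 2, a_1 = -2, a_2 = -6, a_3 = 1/3, a_4 = 1, a_5 = -3/20.

a_(n+2) = (-3 n(n-1) + 5 n - 6) / ((n+1)(n+2)) * a_n; check: a_0 = 2, a_1 = -2, a_2 = -6, a_3 = 1/3, a_4 = 1, a_5 = -3/20


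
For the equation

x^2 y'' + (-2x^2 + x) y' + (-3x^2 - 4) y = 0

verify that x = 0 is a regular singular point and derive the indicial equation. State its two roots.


Divide by x^2 to reach normal form y'' + P_1(x) y' + P_2(x) y = 0 with P_1(x) = -2 + 1/x and P_2(x) = -3 - 4/x^2.
x = 0 is a singular point because the y'-coefficient -2 + 1/x has a pole at x = 0 and the y-coefficient -3 - 4/x^2 has a pole at x = 0.
It is a regular singular point because x P_1(x) = p(x) = 1 - 2x and x^2 P_2(x) = q(x) = -3x^2 - 4 are polynomials, hence analytic at x = 0.
p(0) = 1,  q(0) = -4.
Indicial equation: r(r-1) + p(0) r + q(0) = 0, i.e. r^2 + (p(0) - 1) r + q(0) = 0, i.e. r^2 - 4 = 0.
Discriminant: (0)^2 - 4(-4) = 16, so r = (0 ± 4)/2.
Solving: r_1 = 2, r_2 = -2.

indicial: r^2 - 4 = 0; roots r_1 = 2, r_2 = -2


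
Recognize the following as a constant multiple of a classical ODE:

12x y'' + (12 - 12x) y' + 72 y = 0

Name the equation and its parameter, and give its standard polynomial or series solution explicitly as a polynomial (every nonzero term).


All three coefficients share the factor 12; dividing through by 12 gives  x y'' + (1 - x) y' + 6 y = 0.
This matches the Laguerre equation x y'' + (1 - x) y' + n y = 0 with n = 6; the polynomial solution is L_6(x).
With y = sum_k a_k x^k, matching x^k gives (k+1)k a_{k+1} + (k+1) a_{k+1} - k a_k + n a_k = 0, i.e. (k+1)^2 a_{k+1} = (k - n) a_k = (k - 6) a_k. The right side vanishes at k = 6, so the series terminates at degree 6.
Standard normalization L_n(0) = 1 gives a_0 = 1. Work upward with a_{k+1} = (k - 6) a_k / (k+1)^2:
  a_1 = (0 - 6)(1) / 1^2 = -6/1 = -6
  a_2 = (1 - 6)(-6) / 2^2 = 30/4 = 15/2
  a_3 = (2 - 6)(15/2) / 3^2 = -30/9 = -10/3
  a_4 = (3 - 6)(-10/3) / 4^2 = 10/16 = 5/8
  a_5 = (4 - 6)(5/8) / 5^2 = (-5/4)/25 = -1/20
  a_6 = (5 - 6)(-1/20) / 6^2 = (1/20)/36 = 1/720
Hence L_6(x) = x^6/720 - x^5/20 + 5 x^4/8 - 10 x^3/3 + 15 x^2/2 - 6 x + 1.

L_6(x); series = x^6/720 - x^5/20 + 5 x^4/8 - 10 x^3/3 + 15 x^2/2 - 6 x + 1


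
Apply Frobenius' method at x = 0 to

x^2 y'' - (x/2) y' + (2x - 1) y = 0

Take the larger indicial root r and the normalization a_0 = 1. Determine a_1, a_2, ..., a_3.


Write in Frobenius form y'' + (p(x)/x) y' + (q(x)/x^2) y = 0:
  p(x) = -1/2,  q(x) = 2x - 1.
Indicial equation: r(r-1) + (-1/2) r + (-1) = 0 -> roots r_1 = 2, r_2 = -1/2.
Take r = r_1 = 2. Let y(x) = x^r sum_{n>=0} a_n x^n with a_0 = 1.
Substitute y = x^r sum a_n x^n and match x^{r+n}. The recurrence is
  D(n) a_n + 2 a_{n-1} = 0,  where D(n) = (r+n)(r+n-1) + (-1/2)(r+n) + (-1).
  a_n = -2 / D(n) * a_{n-1}.
Since the indicial polynomial factors as (r - r_1)(r - r_2), D(n) = (r_1 + n - r_1)(r_1 + n - r_2) = n(n + 5/2).
Evaluating step by step (a_0 = 1):
  n = 1: D(1) = 1(1 + 5/2) = 7/2; numerator = -2(1) = -2; a_1 = (-2)/(7/2) = -4/7
  n = 2: D(2) = 2(2 + 5/2) = 9; numerator = -2(-4/7) = 8/7; a_2 = (8/7)/(9) = 8/63
  n = 3: D(3) = 3(3 + 5/2) = 33/2; numerator = -2(8/63) = -16/63; a_3 = (-16/63)/(33/2) = -32/2079

r = 2; a_0 = 1; a_1 = -4/7; a_2 = 8/63; a_3 = -32/2079


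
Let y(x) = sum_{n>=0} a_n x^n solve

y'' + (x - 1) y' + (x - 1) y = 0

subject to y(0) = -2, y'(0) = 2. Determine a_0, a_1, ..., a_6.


Ansatz: y(x) = sum_{n>=0} a_n x^n, so y'(x) = sum_{n>=1} n a_n x^(n-1) and y''(x) = sum_{n>=2} n(n-1) a_n x^(n-2).
Substitute into P(x) y'' + Q(x) y' + R(x) y = 0 with P(x) = 1, Q(x) = x - 1, R(x) = x - 1, and match powers of x.
Initial conditions: a_0 = -2, a_1 = 2.
Setting the coefficient of each power of x to zero and solving order by order (substituting the coefficients already found):
  x^0: 2 a_2 - a_1 - a_0 = 0  ->  2 a_2 = a_1 + a_0 = 0  ->  a_2 = 0
  x^1: 6 a_3 - 2 a_2 + a_0 = 0  ->  6 a_3 = 2 a_2 - a_0 = 2  ->  a_3 = 1/3
  x^2: 12 a_4 - 3 a_3 + a_2 + a_1 = 0  ->  12 a_4 = 3 a_3 - a_2 - a_1 = -1  ->  a_4 = -1/12
  x^3: 20 a_5 - 4 a_4 + 2 a_3 + a_2 = 0  ->  20 a_5 = 4 a_4 - 2 a_3 - a_2 = -1  ->  a_5 = -1/20
  x^4: 30 a_6 - 5 a_5 + 3 a_4 + a_3 = 0  ->  30 a_6 = 5 a_5 - 3 a_4 - a_3 = -1/3  ->  a_6 = -1/90
Truncated series: y(x) = -2 + 2 x + (1/3) x^3 - (1/12) x^4 - (1/20) x^5 - (1/90) x^6 + O(x^7).

a_0 = -2; a_1 = 2; a_2 = 0; a_3 = 1/3; a_4 = -1/12; a_5 = -1/20; a_6 = -1/90


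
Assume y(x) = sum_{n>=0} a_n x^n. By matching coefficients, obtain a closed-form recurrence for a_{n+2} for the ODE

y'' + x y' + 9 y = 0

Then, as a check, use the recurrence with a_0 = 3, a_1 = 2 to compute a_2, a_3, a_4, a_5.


Substitute y = sum_n a_n x^n.
y''(x) has coefficient (n+2)(n+1) a_{n+2} at x^n;
x y'(x) has coefficient n a_n at x^n (shift);
9 y(x) has coefficient 9 a_n at x^n.
Matching x^n: (n+2)(n+1) a_{n+2} + (n + 9) a_n = 0.
Thus a_{n+2} = (-n - 9) / ((n+1)(n+2)) * a_n.

Check with a_0 = 3, a_1 = 2 (apply the recurrence for n = 0, 1, 2, 3): a_0 = 3, a_1 = 2, a_2 = -27/2, a_3 = -10/3, a_4 = 99/8, a_5 = 2.

a_(n+2) = (-n - 9) / ((n+1)(n+2)) * a_n; check: a_0 = 3, a_1 = 2, a_2 = -27/2, a_3 = -10/3, a_4 = 99/8, a_5 = 2


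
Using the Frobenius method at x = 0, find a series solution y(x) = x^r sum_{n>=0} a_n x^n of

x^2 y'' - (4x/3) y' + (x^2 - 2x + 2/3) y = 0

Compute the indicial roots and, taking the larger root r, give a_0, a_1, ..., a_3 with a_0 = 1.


Write in Frobenius form y'' + (p(x)/x) y' + (q(x)/x^2) y = 0:
  p(x) = -4/3,  q(x) = x^2 - 2x + 2/3.
Indicial equation: r(r-1) + (-4/3) r + (2/3) = 0 -> roots r_1 = 2, r_2 = 1/3.
Take r = r_1 = 2. Let y(x) = x^r sum_{n>=0} a_n x^n with a_0 = 1.
Substitute y = x^r sum a_n x^n and match x^{r+n}. The recurrence is
  D(n) a_n - 2 a_{n-1} + 1 a_{n-2} = 0,  where D(n) = (r+n)(r+n-1) + (-4/3)(r+n) + (2/3).
  a_n = [2 a_{n-1} - 1 a_{n-2}] / D(n).
Since the indicial polynomial factors as (r - r_1)(r - r_2), D(n) = (r_1 + n - r_1)(r_1 + n - r_2) = n(n + 5/3).
Evaluating step by step (a_0 = 1):
  n = 1: D(1) = 1(1 + 5/3) = 8/3; numerator = 2(1) = 2; a_1 = (2)/(8/3) = 3/4
  n = 2: D(2) = 2(2 + 5/3) = 22/3; numerator = 2(3/4) - 1(1) = 1/2; a_2 = (1/2)/(22/3) = 3/44
  n = 3: D(3) = 3(3 + 5/3) = 14; numerator = 2(3/44) - 1(3/4) = -27/44; a_3 = (-27/44)/(14) = -27/616

r = 2; a_0 = 1; a_1 = 3/4; a_2 = 3/44; a_3 = -27/616


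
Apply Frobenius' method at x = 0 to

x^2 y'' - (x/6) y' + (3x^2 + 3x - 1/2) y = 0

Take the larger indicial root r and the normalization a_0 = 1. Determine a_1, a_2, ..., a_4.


Write in Frobenius form y'' + (p(x)/x) y' + (q(x)/x^2) y = 0:
  p(x) = -1/6,  q(x) = 3x^2 + 3x - 1/2.
Indicial equation: r(r-1) + (-1/6) r + (-1/2) = 0 -> roots r_1 = 3/2, r_2 = -1/3.
Take r = r_1 = 3/2. Let y(x) = x^r sum_{n>=0} a_n x^n with a_0 = 1.
Substitute y = x^r sum a_n x^n and match x^{r+n}. The recurrence is
  D(n) a_n + 3 a_{n-1} + 3 a_{n-2} = 0,  where D(n) = (r+n)(r+n-1) + (-1/6)(r+n) + (-1/2).
  a_n = [-3 a_{n-1} - 3 a_{n-2}] / D(n).
Since the indicial polynomial factors as (r - r_1)(r - r_2), D(n) = (r_1 + n - r_1)(r_1 + n - r_2) = n(n + 11/6).
Evaluating step by step (a_0 = 1):
  n = 1: D(1) = 1(1 + 11/6) = 17/6; numerator = -3(1) = -3; a_1 = (-3)/(17/6) = -18/17
  n = 2: D(2) = 2(2 + 11/6) = 23/3; numerator = -3(-18/17) - 3(1) = 3/17; a_2 = (3/17)/(23/3) = 9/391
  n = 3: D(3) = 3(3 + 11/6) = 29/2; numerator = -3(9/391) - 3(-18/17) = 1215/391; a_3 = (1215/391)/(29/2) = 2430/11339
  n = 4: D(4) = 4(4 + 11/6) = 70/3; numerator = -3(2430/11339) - 3(9/391) = -351/493; a_4 = (-351/493)/(70/3) = -1053/34510

r = 3/2; a_0 = 1; a_1 = -18/17; a_2 = 9/391; a_3 = 2430/11339; a_4 = -1053/34510


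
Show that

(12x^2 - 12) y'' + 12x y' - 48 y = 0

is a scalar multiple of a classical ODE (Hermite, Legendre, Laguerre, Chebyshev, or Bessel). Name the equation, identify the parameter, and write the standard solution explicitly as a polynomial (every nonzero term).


All three coefficients share the factor -12; dividing through by -12 gives  (1 - x^2) y'' - x y' + 4 y = 0.
This matches the Chebyshev equation (1 - x^2) y'' - x y' + n^2 y = 0 (note the -x y' term, not -2x y') with n^2 = 4, so n = 2; the polynomial solution is T_2(x).
With y = sum_k a_k x^k, matching x^k gives (k+2)(k+1) a_{k+2} = (k^2 - n^2) a_k = (k - 2)(k + 2) a_k. The right side vanishes at k = 2, so the series with the parity of 2 terminates at degree 2.
Standard normalization: leading coefficient of T_n is 2^(n-1), so a_2 = 2^1 = 2. Work downward with a_k = (k+1)(k+2) a_{k+2} / ((k - 2)(k + 2)):
  a_0 = (1)(2)(2) / ((0 - 2)(0 + 2)) = 4/(-4) = -1
Hence T_2(x) = 2 x^2 - 1.

T_2(x); series = 2 x^2 - 1


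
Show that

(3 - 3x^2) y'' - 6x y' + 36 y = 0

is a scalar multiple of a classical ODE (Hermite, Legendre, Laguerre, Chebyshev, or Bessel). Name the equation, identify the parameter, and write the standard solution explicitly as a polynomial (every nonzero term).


All three coefficients share the factor 3; dividing through by 3 gives  (1 - x^2) y'' - 2x y' + 12 y = 0.
This matches the Legendre equation (1 - x^2) y'' - 2x y' + n(n+1) y = 0 (note the -2x y' term) with n(n+1) = 12, so n = 3; the polynomial solution is P_3(x).
With y = sum_k a_k x^k, matching x^k gives (k+2)(k+1) a_{k+2} = [k(k+1) - n(n+1)] a_k = (k - 3)(k + 4) a_k. The right side vanishes at k = 3, so the series with the parity of 3 terminates at degree 3.
Standard normalization (P_n(1) = 1): leading coefficient (2n)!/(2^n (n!)^2) = 720/(8*36) = 5/2, so a_3 = 5/2. Work downward with a_k = (k+1)(k+2) a_{k+2} / ((k - 3)(k + 4)):
  a_1 = (2)(3)(5/2) / ((1 - 3)(1 + 4)) = 15/(-10) = -3/2
Hence P_3(x) = 5 x^3/2 - 3 x/2.

P_3(x); series = 5 x^3/2 - 3 x/2


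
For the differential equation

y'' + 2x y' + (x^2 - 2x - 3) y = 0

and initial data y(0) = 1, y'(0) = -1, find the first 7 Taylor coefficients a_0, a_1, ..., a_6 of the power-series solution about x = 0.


Ansatz: y(x) = sum_{n>=0} a_n x^n, so y'(x) = sum_{n>=1} n a_n x^(n-1) and y''(x) = sum_{n>=2} n(n-1) a_n x^(n-2).
Substitute into P(x) y'' + Q(x) y' + R(x) y = 0 with P(x) = 1, Q(x) = 2x, R(x) = x^2 - 2x - 3, and match powers of x.
Initial conditions: a_0 = 1, a_1 = -1.
Setting the coefficient of each power of x to zero and solving order by order (substituting the coefficients already found):
  x^0: 2 a_2 - 3 a_0 = 0  ->  2 a_2 = 3 a_0 = 3  ->  a_2 = 3/2
  x^1: 6 a_3 - a_1 - 2 a_0 = 0  ->  6 a_3 = a_1 + 2 a_0 = 1  ->  a_3 = 1/6
  x^2: 12 a_4 + a_2 - 2 a_1 + a_0 = 0  ->  12 a_4 = -a_2 + 2 a_1 - a_0 = -9/2  ->  a_4 = -3/8
  x^3: 20 a_5 + 3 a_3 - 2 a_2 + a_1 = 0  ->  20 a_5 = -3 a_3 + 2 a_2 - a_1 = 7/2  ->  a_5 = 7/40
  x^4: 30 a_6 + 5 a_4 - 2 a_3 + a_2 = 0  ->  30 a_6 = -5 a_4 + 2 a_3 - a_2 = 17/24  ->  a_6 = 17/720
Truncated series: y(x) = 1 - x + (3/2) x^2 + (1/6) x^3 - (3/8) x^4 + (7/40) x^5 + (17/720) x^6 + O(x^7).

a_0 = 1; a_1 = -1; a_2 = 3/2; a_3 = 1/6; a_4 = -3/8; a_5 = 7/40; a_6 = 17/720


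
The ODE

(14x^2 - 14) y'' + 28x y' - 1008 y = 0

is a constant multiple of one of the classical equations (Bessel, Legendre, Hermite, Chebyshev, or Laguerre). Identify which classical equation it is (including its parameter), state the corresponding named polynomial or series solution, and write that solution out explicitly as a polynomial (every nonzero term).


All three coefficients share the factor -14; dividing through by -14 gives  (1 - x^2) y'' - 2x y' + 72 y = 0.
This matches the Legendre equation (1 - x^2) y'' - 2x y' + n(n+1) y = 0 (note the -2x y' term) with n(n+1) = 72, so n = 8; the polynomial solution is P_8(x).
With y = sum_k a_k x^k, matching x^k gives (k+2)(k+1) a_{k+2} = [k(k+1) - n(n+1)] a_k = (k - 8)(k + 9) a_k. The right side vanishes at k = 8, so the series with the parity of 8 terminates at degree 8.
Standard normalization (P_n(1) = 1): leading coefficient (2n)!/(2^n (n!)^2) = 20922789888000/(256*1625702400) = 6435/128, so a_8 = 6435/128. Work downward with a_k = (k+1)(k+2) a_{k+2} / ((k - 8)(k + 9)):
  a_6 = (7)(8)(6435/128) / ((6 - 8)(6 + 9)) = (45045/16)/(-30) = -3003/32
  a_4 = (5)(6)(-3003/32) / ((4 - 8)(4 + 9)) = (-45045/16)/(-52) = 3465/64
  a_2 = (3)(4)(3465/64) / ((2 - 8)(2 + 9)) = (10395/16)/(-66) = -315/32
  a_0 = (1)(2)(-315/32) / ((0 - 8)(0 + 9)) = (-315/16)/(-72) = 35/128
Hence P_8(x) = 6435 x^8/128 - 3003 x^6/32 + 3465 x^4/64 - 315 x^2/32 + 35/128.

P_8(x); series = 6435 x^8/128 - 3003 x^6/32 + 3465 x^4/64 - 315 x^2/32 + 35/128


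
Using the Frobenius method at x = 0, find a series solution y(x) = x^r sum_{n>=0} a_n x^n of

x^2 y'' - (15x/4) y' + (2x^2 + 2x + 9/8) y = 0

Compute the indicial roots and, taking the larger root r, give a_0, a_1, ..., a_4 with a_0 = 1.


Write in Frobenius form y'' + (p(x)/x) y' + (q(x)/x^2) y = 0:
  p(x) = -15/4,  q(x) = 2x^2 + 2x + 9/8.
Indicial equation: r(r-1) + (-15/4) r + (9/8) = 0 -> roots r_1 = 9/2, r_2 = 1/4.
Take r = r_1 = 9/2. Let y(x) = x^r sum_{n>=0} a_n x^n with a_0 = 1.
Substitute y = x^r sum a_n x^n and match x^{r+n}. The recurrence is
  D(n) a_n + 2 a_{n-1} + 2 a_{n-2} = 0,  where D(n) = (r+n)(r+n-1) + (-15/4)(r+n) + (9/8).
  a_n = [-2 a_{n-1} - 2 a_{n-2}] / D(n).
Since the indicial polynomial factors as (r - r_1)(r - r_2), D(n) = (r_1 + n - r_1)(r_1 + n - r_2) = n(n + 17/4).
Evaluating step by step (a_0 = 1):
  n = 1: D(1) = 1(1 + 17/4) = 21/4; numerator = -2(1) = -2; a_1 = (-2)/(21/4) = -8/21
  n = 2: D(2) = 2(2 + 17/4) = 25/2; numerator = -2(-8/21) - 2(1) = -26/21; a_2 = (-26/21)/(25/2) = -52/525
  n = 3: D(3) = 3(3 + 17/4) = 87/4; numerator = -2(-52/525) - 2(-8/21) = 24/25; a_3 = (24/25)/(87/4) = 32/725
  n = 4: D(4) = 4(4 + 17/4) = 33; numerator = -2(32/725) - 2(-52/525) = 1672/15225; a_4 = (1672/15225)/(33) = 152/45675

r = 9/2; a_0 = 1; a_1 = -8/21; a_2 = -52/525; a_3 = 32/725; a_4 = 152/45675


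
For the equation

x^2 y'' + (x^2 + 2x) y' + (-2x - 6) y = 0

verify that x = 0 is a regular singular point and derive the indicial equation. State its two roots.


Divide by x^2 to reach normal form y'' + P_1(x) y' + P_2(x) y = 0 with P_1(x) = 1 + 2/x and P_2(x) = -2/x - 6/x^2.
x = 0 is a singular point because the y'-coefficient 1 + 2/x has a pole at x = 0 and the y-coefficient -2/x - 6/x^2 has a pole at x = 0.
It is a regular singular point because x P_1(x) = p(x) = x + 2 and x^2 P_2(x) = q(x) = -2x - 6 are polynomials, hence analytic at x = 0.
p(0) = 2,  q(0) = -6.
Indicial equation: r(r-1) + p(0) r + q(0) = 0, i.e. r^2 + (p(0) - 1) r + q(0) = 0, i.e. r^2 + 1 r - 6 = 0.
Discriminant: (1)^2 - 4(-6) = 25, so r = (-1 ± 5)/2.
Solving: r_1 = 2, r_2 = -3.

indicial: r^2 + 1 r - 6 = 0; roots r_1 = 2, r_2 = -3


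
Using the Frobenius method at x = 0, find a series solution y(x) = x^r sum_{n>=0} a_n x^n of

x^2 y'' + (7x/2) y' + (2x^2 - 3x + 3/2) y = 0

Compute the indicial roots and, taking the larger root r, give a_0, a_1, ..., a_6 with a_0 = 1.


Write in Frobenius form y'' + (p(x)/x) y' + (q(x)/x^2) y = 0:
  p(x) = 7/2,  q(x) = 2x^2 - 3x + 3/2.
Indicial equation: r(r-1) + (7/2) r + (3/2) = 0 -> roots r_1 = -1, r_2 = -3/2.
Take r = r_1 = -1. Let y(x) = x^r sum_{n>=0} a_n x^n with a_0 = 1.
Substitute y = x^r sum a_n x^n and match x^{r+n}. The recurrence is
  D(n) a_n - 3 a_{n-1} + 2 a_{n-2} = 0,  where D(n) = (r+n)(r+n-1) + (7/2)(r+n) + (3/2).
  a_n = [3 a_{n-1} - 2 a_{n-2}] / D(n).
Since the indicial polynomial factors as (r - r_1)(r - r_2), D(n) = (r_1 + n - r_1)(r_1 + n - r_2) = n(n + 1/2).
Evaluating step by step (a_0 = 1):
  n = 1: D(1) = 1(1 + 1/2) = 3/2; numerator = 3(1) = 3; a_1 = (3)/(3/2) = 2
  n = 2: D(2) = 2(2 + 1/2) = 5; numerator = 3(2) - 2(1) = 4; a_2 = (4)/(5) = 4/5
  n = 3: D(3) = 3(3 + 1/2) = 21/2; numerator = 3(4/5) - 2(2) = -8/5; a_3 = (-8/5)/(21/2) = -16/105
  n = 4: D(4) = 4(4 + 1/2) = 18; numerator = 3(-16/105) - 2(4/5) = -72/35; a_4 = (-72/35)/(18) = -4/35
  n = 5: D(5) = 5(5 + 1/2) = 55/2; numerator = 3(-4/35) - 2(-16/105) = -4/105; a_5 = (-4/105)/(55/2) = -8/5775
  n = 6: D(6) = 6(6 + 1/2) = 39; numerator = 3(-8/5775) - 2(-4/35) = 432/1925; a_6 = (432/1925)/(39) = 144/25025

r = -1; a_0 = 1; a_1 = 2; a_2 = 4/5; a_3 = -16/105; a_4 = -4/35; a_5 = -8/5775; a_6 = 144/25025


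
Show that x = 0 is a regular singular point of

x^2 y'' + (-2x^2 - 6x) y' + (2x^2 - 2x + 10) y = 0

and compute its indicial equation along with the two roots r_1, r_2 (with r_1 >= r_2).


Divide by x^2 to reach normal form y'' + P_1(x) y' + P_2(x) y = 0 with P_1(x) = -2 - 6/x and P_2(x) = 2 - 2/x + 10/x^2.
x = 0 is a singular point because the y'-coefficient -2 - 6/x has a pole at x = 0 and the y-coefficient 2 - 2/x + 10/x^2 has a pole at x = 0.
It is a regular singular point because x P_1(x) = p(x) = -2x - 6 and x^2 P_2(x) = q(x) = 2x^2 - 2x + 10 are polynomials, hence analytic at x = 0.
p(0) = -6,  q(0) = 10.
Indicial equation: r(r-1) + p(0) r + q(0) = 0, i.e. r^2 + (p(0) - 1) r + q(0) = 0, i.e. r^2 - 7 r + 10 = 0.
Discriminant: (-7)^2 - 4(10) = 9, so r = (7 ± 3)/2.
Solving: r_1 = 5, r_2 = 2.

indicial: r^2 - 7 r + 10 = 0; roots r_1 = 5, r_2 = 2


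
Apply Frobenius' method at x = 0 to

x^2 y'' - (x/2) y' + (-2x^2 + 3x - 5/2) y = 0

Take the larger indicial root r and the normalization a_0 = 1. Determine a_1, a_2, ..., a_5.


Write in Frobenius form y'' + (p(x)/x) y' + (q(x)/x^2) y = 0:
  p(x) = -1/2,  q(x) = -2x^2 + 3x - 5/2.
Indicial equation: r(r-1) + (-1/2) r + (-5/2) = 0 -> roots r_1 = 5/2, r_2 = -1.
Take r = r_1 = 5/2. Let y(x) = x^r sum_{n>=0} a_n x^n with a_0 = 1.
Substitute y = x^r sum a_n x^n and match x^{r+n}. The recurrence is
  D(n) a_n + 3 a_{n-1} - 2 a_{n-2} = 0,  where D(n) = (r+n)(r+n-1) + (-1/2)(r+n) + (-5/2).
  a_n = [-3 a_{n-1} + 2 a_{n-2}] / D(n).
Since the indicial polynomial factors as (r - r_1)(r - r_2), D(n) = (r_1 + n - r_1)(r_1 + n - r_2) = n(n + 7/2).
Evaluating step by step (a_0 = 1):
  n = 1: D(1) = 1(1 + 7/2) = 9/2; numerator = -3(1) = -3; a_1 = (-3)/(9/2) = -2/3
  n = 2: D(2) = 2(2 + 7/2) = 11; numerator = -3(-2/3) + 2(1) = 4; a_2 = (4)/(11) = 4/11
  n = 3: D(3) = 3(3 + 7/2) = 39/2; numerator = -3(4/11) + 2(-2/3) = -80/33; a_3 = (-80/33)/(39/2) = -160/1287
  n = 4: D(4) = 4(4 + 7/2) = 30; numerator = -3(-160/1287) + 2(4/11) = 472/429; a_4 = (472/429)/(30) = 236/6435
  n = 5: D(5) = 5(5 + 7/2) = 85/2; numerator = -3(236/6435) + 2(-160/1287) = -2308/6435; a_5 = (-2308/6435)/(85/2) = -4616/546975

r = 5/2; a_0 = 1; a_1 = -2/3; a_2 = 4/11; a_3 = -160/1287; a_4 = 236/6435; a_5 = -4616/546975


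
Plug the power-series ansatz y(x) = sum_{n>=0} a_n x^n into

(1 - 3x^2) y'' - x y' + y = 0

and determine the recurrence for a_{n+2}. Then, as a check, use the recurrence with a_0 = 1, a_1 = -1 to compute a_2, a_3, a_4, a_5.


Substitute y = sum_n a_n x^n.
(1 - 3 x^2) y'' contributes (n+2)(n+1) a_{n+2} - 3 n(n-1) a_n at x^n.
-x y'(x) contributes -n a_n at x^n.
y(x) contributes 1 a_n at x^n.
Matching x^n: (n+2)(n+1) a_{n+2} + (-3 n(n-1) - n + 1) a_n = 0.
Thus a_{n+2} = (3 n(n-1) + n - 1) / ((n+1)(n+2)) * a_n.

Check with a_0 = 1, a_1 = -1 (apply the recurrence for n = 0, 1, 2, 3): a_0 = 1, a_1 = -1, a_2 = -1/2, a_3 = 0, a_4 = -7/24, a_5 = 0.

a_(n+2) = (3 n(n-1) + n - 1) / ((n+1)(n+2)) * a_n; check: a_0 = 1, a_1 = -1, a_2 = -1/2, a_3 = 0, a_4 = -7/24, a_5 = 0


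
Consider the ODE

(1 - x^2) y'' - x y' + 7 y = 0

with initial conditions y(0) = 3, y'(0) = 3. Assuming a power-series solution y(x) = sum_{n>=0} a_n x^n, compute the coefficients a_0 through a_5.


Ansatz: y(x) = sum_{n>=0} a_n x^n, so y'(x) = sum_{n>=1} n a_n x^(n-1) and y''(x) = sum_{n>=2} n(n-1) a_n x^(n-2).
Substitute into P(x) y'' + Q(x) y' + R(x) y = 0 with P(x) = 1 - x^2, Q(x) = -x, R(x) = 7, and match powers of x.
Initial conditions: a_0 = 3, a_1 = 3.
Setting the coefficient of each power of x to zero and solving order by order (substituting the coefficients already found):
  x^0: 2 a_2 + 7 a_0 = 0  ->  2 a_2 = -7 a_0 = -21  ->  a_2 = -21/2
  x^1: 6 a_3 + 6 a_1 = 0  ->  6 a_3 = -6 a_1 = -18  ->  a_3 = -3
  x^2: 12 a_4 + 3 a_2 = 0  ->  12 a_4 = -3 a_2 = 63/2  ->  a_4 = 21/8
  x^3: 20 a_5 - 2 a_3 = 0  ->  20 a_5 = 2 a_3 = -6  ->  a_5 = -3/10
Truncated series: y(x) = 3 + 3 x - (21/2) x^2 - 3 x^3 + (21/8) x^4 - (3/10) x^5 + O(x^6).

a_0 = 3; a_1 = 3; a_2 = -21/2; a_3 = -3; a_4 = 21/8; a_5 = -3/10


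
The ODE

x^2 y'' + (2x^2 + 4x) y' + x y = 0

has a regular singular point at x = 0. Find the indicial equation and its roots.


Divide by x^2 to reach normal form y'' + P_1(x) y' + P_2(x) y = 0 with P_1(x) = 2 + 4/x and P_2(x) = 1/x.
x = 0 is a singular point because the y'-coefficient 2 + 4/x has a pole at x = 0 and the y-coefficient 1/x has a pole at x = 0.
It is a regular singular point because x P_1(x) = p(x) = 2x + 4 and x^2 P_2(x) = q(x) = x are polynomials, hence analytic at x = 0.
p(0) = 4,  q(0) = 0.
Indicial equation: r(r-1) + p(0) r + q(0) = 0, i.e. r^2 + (p(0) - 1) r + q(0) = 0, i.e. r^2 + 3 r = 0.
Discriminant: (3)^2 - 4(0) = 9, so r = (-3 ± 3)/2.
Solving: r_1 = 0, r_2 = -3.

indicial: r^2 + 3 r = 0; roots r_1 = 0, r_2 = -3


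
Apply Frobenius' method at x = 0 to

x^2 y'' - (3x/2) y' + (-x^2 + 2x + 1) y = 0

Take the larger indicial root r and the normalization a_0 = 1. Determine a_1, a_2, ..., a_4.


Write in Frobenius form y'' + (p(x)/x) y' + (q(x)/x^2) y = 0:
  p(x) = -3/2,  q(x) = -x^2 + 2x + 1.
Indicial equation: r(r-1) + (-3/2) r + (1) = 0 -> roots r_1 = 2, r_2 = 1/2.
Take r = r_1 = 2. Let y(x) = x^r sum_{n>=0} a_n x^n with a_0 = 1.
Substitute y = x^r sum a_n x^n and match x^{r+n}. The recurrence is
  D(n) a_n + 2 a_{n-1} - 1 a_{n-2} = 0,  where D(n) = (r+n)(r+n-1) + (-3/2)(r+n) + (1).
  a_n = [-2 a_{n-1} + 1 a_{n-2}] / D(n).
Since the indicial polynomial factors as (r - r_1)(r - r_2), D(n) = (r_1 + n - r_1)(r_1 + n - r_2) = n(n + 3/2).
Evaluating step by step (a_0 = 1):
  n = 1: D(1) = 1(1 + 3/2) = 5/2; numerator = -2(1) = -2; a_1 = (-2)/(5/2) = -4/5
  n = 2: D(2) = 2(2 + 3/2) = 7; numerator = -2(-4/5) + 1(1) = 13/5; a_2 = (13/5)/(7) = 13/35
  n = 3: D(3) = 3(3 + 3/2) = 27/2; numerator = -2(13/35) + 1(-4/5) = -54/35; a_3 = (-54/35)/(27/2) = -4/35
  n = 4: D(4) = 4(4 + 3/2) = 22; numerator = -2(-4/35) + 1(13/35) = 3/5; a_4 = (3/5)/(22) = 3/110

r = 2; a_0 = 1; a_1 = -4/5; a_2 = 13/35; a_3 = -4/35; a_4 = 3/110


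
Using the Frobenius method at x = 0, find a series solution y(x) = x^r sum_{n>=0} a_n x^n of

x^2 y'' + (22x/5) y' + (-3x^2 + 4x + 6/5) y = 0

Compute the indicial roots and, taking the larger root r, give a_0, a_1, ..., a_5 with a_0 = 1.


Write in Frobenius form y'' + (p(x)/x) y' + (q(x)/x^2) y = 0:
  p(x) = 22/5,  q(x) = -3x^2 + 4x + 6/5.
Indicial equation: r(r-1) + (22/5) r + (6/5) = 0 -> roots r_1 = -2/5, r_2 = -3.
Take r = r_1 = -2/5. Let y(x) = x^r sum_{n>=0} a_n x^n with a_0 = 1.
Substitute y = x^r sum a_n x^n and match x^{r+n}. The recurrence is
  D(n) a_n + 4 a_{n-1} - 3 a_{n-2} = 0,  where D(n) = (r+n)(r+n-1) + (22/5)(r+n) + (6/5).
  a_n = [-4 a_{n-1} + 3 a_{n-2}] / D(n).
Since the indicial polynomial factors as (r - r_1)(r - r_2), D(n) = (r_1 + n - r_1)(r_1 + n - r_2) = n(n + 13/5).
Evaluating step by step (a_0 = 1):
  n = 1: D(1) = 1(1 + 13/5) = 18/5; numerator = -4(1) = -4; a_1 = (-4)/(18/5) = -10/9
  n = 2: D(2) = 2(2 + 13/5) = 46/5; numerator = -4(-10/9) + 3(1) = 67/9; a_2 = (67/9)/(46/5) = 335/414
  n = 3: D(3) = 3(3 + 13/5) = 84/5; numerator = -4(335/414) + 3(-10/9) = -1360/207; a_3 = (-1360/207)/(84/5) = -1700/4347
  n = 4: D(4) = 4(4 + 13/5) = 132/5; numerator = -4(-1700/4347) + 3(335/414) = 34705/8694; a_4 = (34705/8694)/(132/5) = 15775/104328
  n = 5: D(5) = 5(5 + 13/5) = 38; numerator = -4(15775/104328) + 3(-1700/4347) = -6625/3726; a_5 = (-6625/3726)/(38) = -6625/141588

r = -2/5; a_0 = 1; a_1 = -10/9; a_2 = 335/414; a_3 = -1700/4347; a_4 = 15775/104328; a_5 = -6625/141588


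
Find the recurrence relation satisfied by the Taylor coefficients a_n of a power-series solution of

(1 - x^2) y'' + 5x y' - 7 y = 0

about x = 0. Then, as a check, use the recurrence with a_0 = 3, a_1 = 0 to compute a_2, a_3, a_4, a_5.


Substitute y = sum_n a_n x^n.
(1 - 1 x^2) y'' contributes (n+2)(n+1) a_{n+2} - n(n-1) a_n at x^n.
5 x y'(x) contributes 5 n a_n at x^n.
-7 y(x) contributes -7 a_n at x^n.
Matching x^n: (n+2)(n+1) a_{n+2} + (-n(n-1) + 5 n - 7) a_n = 0.
Thus a_{n+2} = (n(n-1) - 5 n + 7) / ((n+1)(n+2)) * a_n.

Check with a_0 = 3, a_1 = 0 (apply the recurrence for n = 0, 1, 2, 3): a_0 = 3, a_1 = 0, a_2 = 21/2, a_3 = 0, a_4 = -7/8, a_5 = 0.

a_(n+2) = (n(n-1) - 5 n + 7) / ((n+1)(n+2)) * a_n; check: a_0 = 3, a_1 = 0, a_2 = 21/2, a_3 = 0, a_4 = -7/8, a_5 = 0


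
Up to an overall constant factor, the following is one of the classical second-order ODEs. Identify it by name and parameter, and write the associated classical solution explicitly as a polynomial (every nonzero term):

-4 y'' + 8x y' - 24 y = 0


All three coefficients share the factor -4; dividing through by -4 gives  y'' - 2x y' + 6 y = 0.
This matches the Hermite equation y'' - 2x y' + 2n y = 0 with 2n = 6, so n = 3; the polynomial solution is H_3(x).
With y = sum_k a_k x^k, matching x^k gives (k+2)(k+1) a_{k+2} = 2(k - n) a_k = 2(k - 3) a_k. The right side vanishes at k = 3, so the series with the parity of 3 terminates at degree 3.
Standard normalization: leading coefficient of H_n is 2^n, so a_3 = 2^3 = 8. Work downward with a_k = (k+1)(k+2) a_{k+2} / (2(k - n)):
  a_1 = (2)(3)(8) / (2(1 - 3)) = 48/(-4) = -12
Hence H_3(x) = 8 x^3 - 12 x.

H_3(x); series = 8 x^3 - 12 x


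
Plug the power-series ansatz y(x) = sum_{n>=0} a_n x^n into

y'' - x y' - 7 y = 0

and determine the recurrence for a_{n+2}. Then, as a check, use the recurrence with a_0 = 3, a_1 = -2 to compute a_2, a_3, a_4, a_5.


Substitute y = sum_n a_n x^n.
y''(x) has coefficient (n+2)(n+1) a_{n+2} at x^n;
-x y'(x) has coefficient -n a_n at x^n (shift);
-7 y(x) has coefficient -7 a_n at x^n.
Matching x^n: (n+2)(n+1) a_{n+2} + (-n - 7) a_n = 0.
Thus a_{n+2} = (n + 7) / ((n+1)(n+2)) * a_n.

Check with a_0 = 3, a_1 = -2 (apply the recurrence for n = 0, 1, 2, 3): a_0 = 3, a_1 = -2, a_2 = 21/2, a_3 = -8/3, a_4 = 63/8, a_5 = -4/3.

a_(n+2) = (n + 7) / ((n+1)(n+2)) * a_n; check: a_0 = 3, a_1 = -2, a_2 = 21/2, a_3 = -8/3, a_4 = 63/8, a_5 = -4/3


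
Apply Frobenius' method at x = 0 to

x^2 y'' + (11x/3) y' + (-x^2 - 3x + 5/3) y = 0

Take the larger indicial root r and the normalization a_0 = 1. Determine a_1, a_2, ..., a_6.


Write in Frobenius form y'' + (p(x)/x) y' + (q(x)/x^2) y = 0:
  p(x) = 11/3,  q(x) = -x^2 - 3x + 5/3.
Indicial equation: r(r-1) + (11/3) r + (5/3) = 0 -> roots r_1 = -1, r_2 = -5/3.
Take r = r_1 = -1. Let y(x) = x^r sum_{n>=0} a_n x^n with a_0 = 1.
Substitute y = x^r sum a_n x^n and match x^{r+n}. The recurrence is
  D(n) a_n - 3 a_{n-1} - 1 a_{n-2} = 0,  where D(n) = (r+n)(r+n-1) + (11/3)(r+n) + (5/3).
  a_n = [3 a_{n-1} + 1 a_{n-2}] / D(n).
Since the indicial polynomial factors as (r - r_1)(r - r_2), D(n) = (r_1 + n - r_1)(r_1 + n - r_2) = n(n + 2/3).
Evaluating step by step (a_0 = 1):
  n = 1: D(1) = 1(1 + 2/3) = 5/3; numerator = 3(1) = 3; a_1 = (3)/(5/3) = 9/5
  n = 2: D(2) = 2(2 + 2/3) = 16/3; numerator = 3(9/5) + 1(1) = 32/5; a_2 = (32/5)/(16/3) = 6/5
  n = 3: D(3) = 3(3 + 2/3) = 11; numerator = 3(6/5) + 1(9/5) = 27/5; a_3 = (27/5)/(11) = 27/55
  n = 4: D(4) = 4(4 + 2/3) = 56/3; numerator = 3(27/55) + 1(6/5) = 147/55; a_4 = (147/55)/(56/3) = 63/440
  n = 5: D(5) = 5(5 + 2/3) = 85/3; numerator = 3(63/440) + 1(27/55) = 81/88; a_5 = (81/88)/(85/3) = 243/7480
  n = 6: D(6) = 6(6 + 2/3) = 40; numerator = 3(243/7480) + 1(63/440) = 45/187; a_6 = (45/187)/(40) = 9/1496

r = -1; a_0 = 1; a_1 = 9/5; a_2 = 6/5; a_3 = 27/55; a_4 = 63/440; a_5 = 243/7480; a_6 = 9/1496


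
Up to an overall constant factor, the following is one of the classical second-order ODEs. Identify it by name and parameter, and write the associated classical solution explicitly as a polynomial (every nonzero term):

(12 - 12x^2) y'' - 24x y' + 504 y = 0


All three coefficients share the factor 12; dividing through by 12 gives  (1 - x^2) y'' - 2x y' + 42 y = 0.
This matches the Legendre equation (1 - x^2) y'' - 2x y' + n(n+1) y = 0 (note the -2x y' term) with n(n+1) = 42, so n = 6; the polynomial solution is P_6(x).
With y = sum_k a_k x^k, matching x^k gives (k+2)(k+1) a_{k+2} = [k(k+1) - n(n+1)] a_k = (k - 6)(k + 7) a_k. The right side vanishes at k = 6, so the series with the parity of 6 terminates at degree 6.
Standard normalization (P_n(1) = 1): leading coefficient (2n)!/(2^n (n!)^2) = 479001600/(64*518400) = 231/16, so a_6 = 231/16. Work downward with a_k = (k+1)(k+2) a_{k+2} / ((k - 6)(k + 7)):
  a_4 = (5)(6)(231/16) / ((4 - 6)(4 + 7)) = (3465/8)/(-22) = -315/16
  a_2 = (3)(4)(-315/16) / ((2 - 6)(2 + 7)) = (-945/4)/(-36) = 105/16
  a_0 = (1)(2)(105/16) / ((0 - 6)(0 + 7)) = (105/8)/(-42) = -5/16
Hence P_6(x) = 231 x^6/16 - 315 x^4/16 + 105 x^2/16 - 5/16.

P_6(x); series = 231 x^6/16 - 315 x^4/16 + 105 x^2/16 - 5/16


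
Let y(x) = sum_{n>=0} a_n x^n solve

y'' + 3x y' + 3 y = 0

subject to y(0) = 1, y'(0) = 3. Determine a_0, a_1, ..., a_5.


Ansatz: y(x) = sum_{n>=0} a_n x^n, so y'(x) = sum_{n>=1} n a_n x^(n-1) and y''(x) = sum_{n>=2} n(n-1) a_n x^(n-2).
Substitute into P(x) y'' + Q(x) y' + R(x) y = 0 with P(x) = 1, Q(x) = 3x, R(x) = 3, and match powers of x.
Initial conditions: a_0 = 1, a_1 = 3.
Setting the coefficient of each power of x to zero and solving order by order (substituting the coefficients already found):
  x^0: 2 a_2 + 3 a_0 = 0  ->  2 a_2 = -3 a_0 = -3  ->  a_2 = -3/2
  x^1: 6 a_3 + 6 a_1 = 0  ->  6 a_3 = -6 a_1 = -18  ->  a_3 = -3
  x^2: 12 a_4 + 9 a_2 = 0  ->  12 a_4 = -9 a_2 = 27/2  ->  a_4 = 9/8
  x^3: 20 a_5 + 12 a_3 = 0  ->  20 a_5 = -12 a_3 = 36  ->  a_5 = 9/5
Truncated series: y(x) = 1 + 3 x - (3/2) x^2 - 3 x^3 + (9/8) x^4 + (9/5) x^5 + O(x^6).

a_0 = 1; a_1 = 3; a_2 = -3/2; a_3 = -3; a_4 = 9/8; a_5 = 9/5


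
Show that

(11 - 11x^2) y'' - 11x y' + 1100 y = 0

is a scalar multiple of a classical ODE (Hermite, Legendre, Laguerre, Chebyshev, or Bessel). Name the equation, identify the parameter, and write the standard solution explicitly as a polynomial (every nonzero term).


All three coefficients share the factor 11; dividing through by 11 gives  (1 - x^2) y'' - x y' + 100 y = 0.
This matches the Chebyshev equation (1 - x^2) y'' - x y' + n^2 y = 0 (note the -x y' term, not -2x y') with n^2 = 100, so n = 10; the polynomial solution is T_10(x).
With y = sum_k a_k x^k, matching x^k gives (k+2)(k+1) a_{k+2} = (k^2 - n^2) a_k = (k - 10)(k + 10) a_k. The right side vanishes at k = 10, so the series with the parity of 10 terminates at degree 10.
Standard normalization: leading coefficient of T_n is 2^(n-1), so a_10 = 2^9 = 512. Work downward with a_k = (k+1)(k+2) a_{k+2} / ((k - 10)(k + 10)):
  a_8 = (9)(10)(512) / ((8 - 10)(8 + 10)) = 46080/(-36) = -1280
  a_6 = (7)(8)(-1280) / ((6 - 10)(6 + 10)) = -71680/(-64) = 1120
  a_4 = (5)(6)(1120) / ((4 - 10)(4 + 10)) = 33600/(-84) = -400
  a_2 = (3)(4)(-400) / ((2 - 10)(2 + 10)) = -4800/(-96) = 50
  a_0 = (1)(2)(50) / ((0 - 10)(0 + 10)) = 100/(-100) = -1
Hence T_10(x) = 512 x^10 - 1280 x^8 + 1120 x^6 - 400 x^4 + 50 x^2 - 1.

T_10(x); series = 512 x^10 - 1280 x^8 + 1120 x^6 - 400 x^4 + 50 x^2 - 1


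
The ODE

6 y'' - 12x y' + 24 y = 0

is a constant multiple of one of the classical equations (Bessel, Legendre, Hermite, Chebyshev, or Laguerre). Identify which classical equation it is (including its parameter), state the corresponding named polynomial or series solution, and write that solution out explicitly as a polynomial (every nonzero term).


All three coefficients share the factor 6; dividing through by 6 gives  y'' - 2x y' + 4 y = 0.
This matches the Hermite equation y'' - 2x y' + 2n y = 0 with 2n = 4, so n = 2; the polynomial solution is H_2(x).
With y = sum_k a_k x^k, matching x^k gives (k+2)(k+1) a_{k+2} = 2(k - n) a_k = 2(k - 2) a_k. The right side vanishes at k = 2, so the series with the parity of 2 terminates at degree 2.
Standard normalization: leading coefficient of H_n is 2^n, so a_2 = 2^2 = 4. Work downward with a_k = (k+1)(k+2) a_{k+2} / (2(k - n)):
  a_0 = (1)(2)(4) / (2(0 - 2)) = 8/(-4) = -2
Hence H_2(x) = 4 x^2 - 2.

H_2(x); series = 4 x^2 - 2


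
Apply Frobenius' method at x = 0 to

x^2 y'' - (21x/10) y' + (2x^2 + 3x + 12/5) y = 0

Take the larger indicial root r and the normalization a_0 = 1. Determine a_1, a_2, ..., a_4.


Write in Frobenius form y'' + (p(x)/x) y' + (q(x)/x^2) y = 0:
  p(x) = -21/10,  q(x) = 2x^2 + 3x + 12/5.
Indicial equation: r(r-1) + (-21/10) r + (12/5) = 0 -> roots r_1 = 8/5, r_2 = 3/2.
Take r = r_1 = 8/5. Let y(x) = x^r sum_{n>=0} a_n x^n with a_0 = 1.
Substitute y = x^r sum a_n x^n and match x^{r+n}. The recurrence is
  D(n) a_n + 3 a_{n-1} + 2 a_{n-2} = 0,  where D(n) = (r+n)(r+n-1) + (-21/10)(r+n) + (12/5).
  a_n = [-3 a_{n-1} - 2 a_{n-2}] / D(n).
Since the indicial polynomial factors as (r - r_1)(r - r_2), D(n) = (r_1 + n - r_1)(r_1 + n - r_2) = n(n + 1/10).
Evaluating step by step (a_0 = 1):
  n = 1: D(1) = 1(1 + 1/10) = 11/10; numerator = -3(1) = -3; a_1 = (-3)/(11/10) = -30/11
  n = 2: D(2) = 2(2 + 1/10) = 21/5; numerator = -3(-30/11) - 2(1) = 68/11; a_2 = (68/11)/(21/5) = 340/231
  n = 3: D(3) = 3(3 + 1/10) = 93/10; numerator = -3(340/231) - 2(-30/11) = 80/77; a_3 = (80/77)/(93/10) = 800/7161
  n = 4: D(4) = 4(4 + 1/10) = 82/5; numerator = -3(800/7161) - 2(340/231) = -23480/7161; a_4 = (-23480/7161)/(82/5) = -58700/293601

r = 8/5; a_0 = 1; a_1 = -30/11; a_2 = 340/231; a_3 = 800/7161; a_4 = -58700/293601
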